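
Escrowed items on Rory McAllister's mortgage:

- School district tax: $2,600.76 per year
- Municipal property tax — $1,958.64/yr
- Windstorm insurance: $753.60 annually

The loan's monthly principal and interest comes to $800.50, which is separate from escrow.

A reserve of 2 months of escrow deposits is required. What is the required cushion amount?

$885.50

School district tax = $2,600.76
Municipal property tax = $1,958.64
Windstorm insurance = $753.60
Total annual escrow = $2,600.76 + $1,958.64 + $753.60 = $5,313.00
Monthly escrow = $5,313.00 / 12 = $442.75
Cushion = 2 × $442.75 = $885.50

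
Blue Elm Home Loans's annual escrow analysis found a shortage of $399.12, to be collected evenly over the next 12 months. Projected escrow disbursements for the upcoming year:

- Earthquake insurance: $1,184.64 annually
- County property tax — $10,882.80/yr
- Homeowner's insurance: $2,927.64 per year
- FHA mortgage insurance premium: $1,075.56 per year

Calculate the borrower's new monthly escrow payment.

Earthquake insurance — $1,184.64 per year
County property tax — $10,882.80 per year
Homeowner's insurance — $2,927.64 per year
FHA mortgage insurance premium — $1,075.56 per year
Annual escrow total = $16,070.64
Per month = $16,070.64 / 12 = $1,339.22
Shortage spread = $399.12 / 12 = $33.26/mo
Adjusted monthly = $1,339.22 + $33.26 = $1,372.48

$1,372.48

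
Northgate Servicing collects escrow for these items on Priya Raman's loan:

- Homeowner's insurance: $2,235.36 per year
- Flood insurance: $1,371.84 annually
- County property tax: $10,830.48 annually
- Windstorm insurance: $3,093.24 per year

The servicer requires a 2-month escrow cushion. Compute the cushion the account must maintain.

Homeowner's insurance = $2,235.36 per year
Flood insurance = $1,371.84 per year
County property tax = $10,830.48 per year
Windstorm insurance = $3,093.24 per year
Combined annual = $17,530.92
Base monthly escrow = $17,530.92 / 12 = $1,460.91
Cushion = 2 × $1,460.91 = $2,921.82

$2,921.82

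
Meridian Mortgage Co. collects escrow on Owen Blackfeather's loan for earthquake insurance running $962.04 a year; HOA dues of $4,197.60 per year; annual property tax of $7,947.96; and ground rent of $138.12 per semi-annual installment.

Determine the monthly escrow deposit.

$1,115.32

Earthquake insurance = $962.04 per year
HOA dues = $4,197.60 per year
Property tax = $7,947.96 per year
Ground rent = $138.12 × 2 = $276.24 per year
Total per year = $962.04 + $4,197.60 + $7,947.96 + $276.24 = $13,383.84
Monthly = $13,383.84 / 12 = $1,115.32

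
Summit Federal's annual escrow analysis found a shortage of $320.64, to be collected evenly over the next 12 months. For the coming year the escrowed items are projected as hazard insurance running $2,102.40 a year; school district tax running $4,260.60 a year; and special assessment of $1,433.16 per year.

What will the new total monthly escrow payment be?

$676.40

Hazard insurance = $2,102.40 annually
School district tax = $4,260.60 annually
Special assessment = $1,433.16 annually
Annual escrow total = $2,102.40 + $4,260.60 + $1,433.16 = $7,796.16
Base monthly escrow = $7,796.16 ÷ 12 = $649.68
Shortage spread = $320.64 ÷ 12 = $26.72/mo
Adjusted monthly = $649.68 + $26.72 = $676.40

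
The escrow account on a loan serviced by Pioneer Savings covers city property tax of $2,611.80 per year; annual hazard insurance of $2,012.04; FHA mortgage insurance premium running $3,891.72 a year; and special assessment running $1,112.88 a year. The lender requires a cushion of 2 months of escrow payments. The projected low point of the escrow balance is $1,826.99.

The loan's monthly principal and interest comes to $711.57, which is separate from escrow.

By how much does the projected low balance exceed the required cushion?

City property tax — $2,611.80 annually
Hazard insurance — $2,012.04 annually
FHA mortgage insurance premium — $3,891.72 annually
Special assessment — $1,112.88 annually
Total per year = $9,628.44
Monthly escrow = $9,628.44 / 12 = $802.37
Required reserve = 2 × $802.37 = $1,604.74
Excess over cushion: $1,826.99 − $1,604.74 = $222.25

$222.25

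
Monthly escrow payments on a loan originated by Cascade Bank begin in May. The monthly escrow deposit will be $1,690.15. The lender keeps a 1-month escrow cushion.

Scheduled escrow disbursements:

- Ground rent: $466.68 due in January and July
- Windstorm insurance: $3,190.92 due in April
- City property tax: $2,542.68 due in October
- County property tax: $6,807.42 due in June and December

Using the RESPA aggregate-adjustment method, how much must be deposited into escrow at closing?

Cushion = 1 × $1,690.15 = $1,690.15
Trial balance (start $0, +$1,690.15 each month, − disbursements):
  May: +$1,690.15 → $1,690.15
  Jun: +$1,690.15 − $6,807.42 → -$3,427.12
  Jul: +$1,690.15 − $466.68 → -$2,203.65
  Aug: +$1,690.15 → -$513.50
  Sep: +$1,690.15 → $1,176.65
  Oct: +$1,690.15 − $2,542.68 → $324.12
  Nov: +$1,690.15 → $2,014.27
  Dec: +$1,690.15 − $6,807.42 → -$3,103.00
  Jan: +$1,690.15 − $466.68 → -$1,879.53
  Feb: +$1,690.15 → -$189.38
  Mar: +$1,690.15 → $1,500.77
  Apr: +$1,690.15 − $3,190.92 → $0.00
Lowest trial balance = -$3,427.12 (Jun)
Initial deposit = cushion − low point = $1,690.15 − (-$3,427.12) = $5,117.27

$5,117.27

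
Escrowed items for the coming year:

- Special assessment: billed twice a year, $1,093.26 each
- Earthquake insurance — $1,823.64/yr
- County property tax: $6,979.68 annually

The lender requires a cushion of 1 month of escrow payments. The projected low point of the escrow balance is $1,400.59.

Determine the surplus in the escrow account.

Special assessment — $1,093.26 × 2 = $2,186.52 per year
Earthquake insurance — $1,823.64 per year
County property tax — $6,979.68 per year
Yearly total = $2,186.52 + $1,823.64 + $6,979.68 = $10,989.84
Monthly = $10,989.84 / 12 = $915.82
Cushion = 1 × $915.82 = $915.82
Excess over cushion: $1,400.59 − $915.82 = $484.77

$484.77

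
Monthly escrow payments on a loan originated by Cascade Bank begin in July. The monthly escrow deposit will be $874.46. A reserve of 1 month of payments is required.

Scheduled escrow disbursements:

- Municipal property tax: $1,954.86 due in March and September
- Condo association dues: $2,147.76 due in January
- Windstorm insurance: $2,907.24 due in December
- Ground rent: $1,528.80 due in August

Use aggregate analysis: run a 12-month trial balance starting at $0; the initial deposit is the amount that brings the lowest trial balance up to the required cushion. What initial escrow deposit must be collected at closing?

$3,497.84

Cushion = 1 × $874.46 = $874.46
Trial balance (start $0, +$874.46 each month, − disbursements):
  Jul: +$874.46 → $874.46
  Aug: +$874.46 − $1,528.80 → $220.12
  Sep: +$874.46 − $1,954.86 → -$860.28
  Oct: +$874.46 → $14.18
  Nov: +$874.46 → $888.64
  Dec: +$874.46 − $2,907.24 → -$1,144.14
  Jan: +$874.46 − $2,147.76 → -$2,417.44
  Feb: +$874.46 → -$1,542.98
  Mar: +$874.46 − $1,954.86 → -$2,623.38
  Apr: +$874.46 → -$1,748.92
  May: +$874.46 → -$874.46
  Jun: +$874.46 → $0.00
Lowest trial balance = -$2,623.38 (Mar)
Initial deposit = cushion − low point = $874.46 − (-$2,623.38) = $3,497.84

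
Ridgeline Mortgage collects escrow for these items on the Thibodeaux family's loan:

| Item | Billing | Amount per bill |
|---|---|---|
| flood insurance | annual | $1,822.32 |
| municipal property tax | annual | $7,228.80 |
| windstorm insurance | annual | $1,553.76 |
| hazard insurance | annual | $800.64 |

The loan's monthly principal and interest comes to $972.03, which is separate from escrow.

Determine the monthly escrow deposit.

$950.46

Flood insurance = $1,822.32/yr
Municipal property tax = $7,228.80/yr
Windstorm insurance = $1,553.76/yr
Hazard insurance = $800.64/yr
Yearly total = $11,405.52
Monthly = $11,405.52 / 12 = $950.46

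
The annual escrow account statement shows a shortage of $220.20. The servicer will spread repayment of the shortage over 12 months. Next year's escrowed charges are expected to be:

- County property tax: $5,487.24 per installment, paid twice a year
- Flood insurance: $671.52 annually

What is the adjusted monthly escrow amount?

County property tax — $5,487.24 × 2 = $10,974.48 annually
Flood insurance — $671.52 annually
Total per year = $10,974.48 + $671.52 = $11,646.00
Monthly = $11,646.00 ÷ 12 = $970.50
Shortage per month = $220.20 ÷ 12 = $18.35
New monthly escrow = $970.50 + $18.35 = $988.85

$988.85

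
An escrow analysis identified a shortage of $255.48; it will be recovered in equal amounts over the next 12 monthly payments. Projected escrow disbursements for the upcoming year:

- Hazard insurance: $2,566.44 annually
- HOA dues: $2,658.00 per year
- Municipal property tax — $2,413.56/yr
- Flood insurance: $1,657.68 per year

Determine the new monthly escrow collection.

$795.93

Hazard insurance: $2,566.44
HOA dues: $2,658.00
Municipal property tax: $2,413.56
Flood insurance: $1,657.68
Annual escrow total = $2,566.44 + $2,658.00 + $2,413.56 + $1,657.68 = $9,295.68
Monthly escrow = $9,295.68 / 12 = $774.64
Shortage per month = $255.48 / 12 = $21.29
New monthly escrow = $774.64 + $21.29 = $795.93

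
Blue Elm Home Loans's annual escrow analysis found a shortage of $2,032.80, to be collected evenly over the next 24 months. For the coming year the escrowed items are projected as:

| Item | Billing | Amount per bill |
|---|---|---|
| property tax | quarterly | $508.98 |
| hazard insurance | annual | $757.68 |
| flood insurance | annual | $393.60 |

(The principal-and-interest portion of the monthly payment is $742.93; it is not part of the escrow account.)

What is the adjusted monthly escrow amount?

$350.30

Property tax — $508.98 × 4 = $2,035.92
Hazard insurance — $757.68
Flood insurance — $393.60
Total annual escrow = $3,187.20
Monthly escrow = $3,187.20 ÷ 12 = $265.60
Shortage spread = $2,032.80 / 24 = $84.70/mo
New monthly escrow = $265.60 + $84.70 = $350.30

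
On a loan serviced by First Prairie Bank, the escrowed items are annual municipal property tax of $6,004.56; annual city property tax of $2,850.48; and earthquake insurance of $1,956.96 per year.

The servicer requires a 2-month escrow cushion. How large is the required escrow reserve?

$1,802.00

Municipal property tax = $6,004.56/yr
City property tax = $2,850.48/yr
Earthquake insurance = $1,956.96/yr
Total annual escrow = $10,812.00
Base monthly escrow = $10,812.00 ÷ 12 = $901.00
Cushion = 2 × $901.00 = $1,802.00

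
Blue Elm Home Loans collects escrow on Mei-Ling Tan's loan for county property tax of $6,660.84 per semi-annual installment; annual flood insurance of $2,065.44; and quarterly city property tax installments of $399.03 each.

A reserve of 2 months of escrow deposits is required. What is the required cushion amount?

County property tax = $6,660.84 × 2 = $13,321.68
Flood insurance = $2,065.44
City property tax = $399.03 × 4 = $1,596.12
Total per year = $16,983.24
Per month = $16,983.24 ÷ 12 = $1,415.27
Reserve = 2 × $1,415.27 = $2,830.54

$2,830.54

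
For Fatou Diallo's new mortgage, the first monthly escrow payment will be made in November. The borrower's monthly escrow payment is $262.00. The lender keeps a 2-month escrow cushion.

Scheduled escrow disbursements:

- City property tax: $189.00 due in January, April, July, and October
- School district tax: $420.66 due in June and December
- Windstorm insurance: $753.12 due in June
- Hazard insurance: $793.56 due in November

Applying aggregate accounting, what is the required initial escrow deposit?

$1,214.22

Cushion = 2 × $262.00 = $524.00
Trial balance (start $0, +$262.00 each month, − disbursements):
  Nov: +$262.00 − $793.56 → -$531.56
  Dec: +$262.00 − $420.66 → -$690.22
  Jan: +$262.00 − $189.00 → -$617.22
  Feb: +$262.00 → -$355.22
  Mar: +$262.00 → -$93.22
  Apr: +$262.00 − $189.00 → -$20.22
  May: +$262.00 → $241.78
  Jun: +$262.00 − $1,173.78 → -$670.00
  Jul: +$262.00 − $189.00 → -$597.00
  Aug: +$262.00 → -$335.00
  Sep: +$262.00 → -$73.00
  Oct: +$262.00 − $189.00 → $0.00
Lowest trial balance = -$690.22 (Dec)
Initial deposit = cushion − low point = $524.00 − (-$690.22) = $1,214.22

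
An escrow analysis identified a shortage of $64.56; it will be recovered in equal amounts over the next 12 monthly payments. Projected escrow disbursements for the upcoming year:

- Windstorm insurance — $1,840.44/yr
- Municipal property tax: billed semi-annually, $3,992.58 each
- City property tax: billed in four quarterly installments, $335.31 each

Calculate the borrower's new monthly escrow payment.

Windstorm insurance = $1,840.44
Municipal property tax = $3,992.58 × 2 = $7,985.16
City property tax = $335.31 × 4 = $1,341.24
Combined annual = $11,166.84
Base monthly escrow = $11,166.84 ÷ 12 = $930.57
Shortage spread = $64.56 ÷ 12 = $5.38/mo
New monthly escrow = $930.57 + $5.38 = $935.95

$935.95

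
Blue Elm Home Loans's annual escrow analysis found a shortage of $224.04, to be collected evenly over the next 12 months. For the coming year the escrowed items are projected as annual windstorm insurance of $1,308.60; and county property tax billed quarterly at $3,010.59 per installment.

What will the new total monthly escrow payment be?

$1,131.25

Windstorm insurance = $1,308.60 per year
County property tax = $3,010.59 × 4 = $12,042.36 per year
Combined annual = $13,350.96
Per month = $13,350.96 / 12 = $1,112.58
Shortage spread = $224.04 / 12 = $18.67/mo
Adjusted monthly = $1,112.58 + $18.67 = $1,131.25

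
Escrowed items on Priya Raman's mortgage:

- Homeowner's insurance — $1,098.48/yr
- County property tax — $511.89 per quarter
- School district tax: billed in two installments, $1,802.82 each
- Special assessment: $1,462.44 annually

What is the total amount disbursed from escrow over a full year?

$8,214.12

Homeowner's insurance — $1,098.48 annually
County property tax — $511.89 × 4 = $2,047.56 annually
School district tax — $1,802.82 × 2 = $3,605.64 annually
Special assessment — $1,462.44 annually
Yearly total = $1,098.48 + $2,047.56 + $3,605.64 + $1,462.44 = $8,214.12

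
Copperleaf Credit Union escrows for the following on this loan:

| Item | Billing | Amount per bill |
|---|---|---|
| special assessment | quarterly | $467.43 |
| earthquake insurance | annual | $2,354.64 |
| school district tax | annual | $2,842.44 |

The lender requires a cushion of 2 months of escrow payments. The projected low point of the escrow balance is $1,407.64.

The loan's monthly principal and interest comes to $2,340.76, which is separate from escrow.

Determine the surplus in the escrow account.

Special assessment = $467.43 × 4 = $1,869.72 per year
Earthquake insurance = $2,354.64 per year
School district tax = $2,842.44 per year
Total per year = $7,066.80
Per month = $7,066.80 ÷ 12 = $588.90
Required cushion = 2 × $588.90 = $1,177.80
Surplus = $1,407.64 − $1,177.80 = $229.84

$229.84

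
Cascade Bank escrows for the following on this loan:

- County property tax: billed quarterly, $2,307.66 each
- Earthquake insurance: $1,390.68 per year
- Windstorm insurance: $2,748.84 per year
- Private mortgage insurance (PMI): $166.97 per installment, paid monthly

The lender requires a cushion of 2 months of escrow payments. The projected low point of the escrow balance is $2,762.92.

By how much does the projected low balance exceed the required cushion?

$200.62

County property tax = $2,307.66 × 4 = $9,230.64/yr
Earthquake insurance = $1,390.68/yr
Windstorm insurance = $2,748.84/yr
Private mortgage insurance (PMI) = $166.97 × 12 = $2,003.64/yr
Annual escrow total = $9,230.64 + $1,390.68 + $2,748.84 + $2,003.64 = $15,373.80
Per month = $15,373.80 / 12 = $1,281.15
Required cushion = 2 × $1,281.15 = $2,562.30
Excess over cushion: $2,762.92 − $2,562.30 = $200.62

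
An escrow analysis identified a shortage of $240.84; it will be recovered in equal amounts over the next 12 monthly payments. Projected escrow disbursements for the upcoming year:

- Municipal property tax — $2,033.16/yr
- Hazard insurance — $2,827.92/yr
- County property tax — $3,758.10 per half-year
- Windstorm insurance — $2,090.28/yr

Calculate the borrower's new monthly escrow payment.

Municipal property tax — $2,033.16 per year
Hazard insurance — $2,827.92 per year
County property tax — $3,758.10 × 2 = $7,516.20 per year
Windstorm insurance — $2,090.28 per year
Total per year = $14,467.56
Monthly = $14,467.56 / 12 = $1,205.63
Monthly shortage recovery: $240.84 ÷ 12 = $20.07
Adjusted monthly = $1,205.63 + $20.07 = $1,225.70

$1,225.70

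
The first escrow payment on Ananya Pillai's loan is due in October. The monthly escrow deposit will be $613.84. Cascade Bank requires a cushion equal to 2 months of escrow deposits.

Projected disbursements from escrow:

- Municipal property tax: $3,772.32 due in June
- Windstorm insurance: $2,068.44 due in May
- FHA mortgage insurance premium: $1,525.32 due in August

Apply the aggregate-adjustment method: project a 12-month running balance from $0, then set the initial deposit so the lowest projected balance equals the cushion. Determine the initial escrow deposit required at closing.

$1,841.52

Cushion = 2 × $613.84 = $1,227.68
Trial balance (start $0, +$613.84 each month, − disbursements):
  Oct: +$613.84 → $613.84
  Nov: +$613.84 → $1,227.68
  Dec: +$613.84 → $1,841.52
  Jan: +$613.84 → $2,455.36
  Feb: +$613.84 → $3,069.20
  Mar: +$613.84 → $3,683.04
  Apr: +$613.84 → $4,296.88
  May: +$613.84 − $2,068.44 → $2,842.28
  Jun: +$613.84 − $3,772.32 → -$316.20
  Jul: +$613.84 → $297.64
  Aug: +$613.84 − $1,525.32 → -$613.84
  Sep: +$613.84 → $0.00
Lowest trial balance = -$613.84 (Aug)
Initial deposit = cushion − low point = $1,227.68 − (-$613.84) = $1,841.52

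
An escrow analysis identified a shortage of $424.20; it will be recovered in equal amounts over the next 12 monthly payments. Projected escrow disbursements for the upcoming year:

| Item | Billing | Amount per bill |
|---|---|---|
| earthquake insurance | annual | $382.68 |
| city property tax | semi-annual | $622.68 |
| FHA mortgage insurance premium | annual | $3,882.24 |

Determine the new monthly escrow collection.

$494.54

Earthquake insurance = $382.68 per year
City property tax = $622.68 × 2 = $1,245.36 per year
FHA mortgage insurance premium = $3,882.24 per year
Annual escrow total = $382.68 + $1,245.36 + $3,882.24 = $5,510.28
Base monthly escrow = $5,510.28 / 12 = $459.19
Shortage per month = $424.20 / 12 = $35.35
New monthly escrow = $459.19 + $35.35 = $494.54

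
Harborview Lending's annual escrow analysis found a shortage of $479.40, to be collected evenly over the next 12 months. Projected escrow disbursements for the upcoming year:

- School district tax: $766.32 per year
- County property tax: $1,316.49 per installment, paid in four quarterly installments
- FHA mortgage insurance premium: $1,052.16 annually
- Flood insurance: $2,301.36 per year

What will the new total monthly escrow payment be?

$822.10

School district tax — $766.32 per year
County property tax — $1,316.49 × 4 = $5,265.96 per year
FHA mortgage insurance premium — $1,052.16 per year
Flood insurance — $2,301.36 per year
Total per year = $766.32 + $5,265.96 + $1,052.16 + $2,301.36 = $9,385.80
Base monthly escrow = $9,385.80 / 12 = $782.15
Monthly shortage recovery: $479.40 ÷ 12 = $39.95
Adjusted monthly = $782.15 + $39.95 = $822.10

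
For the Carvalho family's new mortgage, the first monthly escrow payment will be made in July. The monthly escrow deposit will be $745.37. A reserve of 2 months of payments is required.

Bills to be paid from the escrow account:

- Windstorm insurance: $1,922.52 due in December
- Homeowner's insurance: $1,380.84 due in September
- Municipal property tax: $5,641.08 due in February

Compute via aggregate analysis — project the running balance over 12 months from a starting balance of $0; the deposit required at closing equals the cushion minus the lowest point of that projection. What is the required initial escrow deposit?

$4,472.22

Cushion = 2 × $745.37 = $1,490.74
Trial balance (start $0, +$745.37 each month, − disbursements):
  Jul: +$745.37 → $745.37
  Aug: +$745.37 → $1,490.74
  Sep: +$745.37 − $1,380.84 → $855.27
  Oct: +$745.37 → $1,600.64
  Nov: +$745.37 → $2,346.01
  Dec: +$745.37 − $1,922.52 → $1,168.86
  Jan: +$745.37 → $1,914.23
  Feb: +$745.37 − $5,641.08 → -$2,981.48
  Mar: +$745.37 → -$2,236.11
  Apr: +$745.37 → -$1,490.74
  May: +$745.37 → -$745.37
  Jun: +$745.37 → $0.00
Lowest trial balance = -$2,981.48 (Feb)
Initial deposit = cushion − low point = $1,490.74 − (-$2,981.48) = $4,472.22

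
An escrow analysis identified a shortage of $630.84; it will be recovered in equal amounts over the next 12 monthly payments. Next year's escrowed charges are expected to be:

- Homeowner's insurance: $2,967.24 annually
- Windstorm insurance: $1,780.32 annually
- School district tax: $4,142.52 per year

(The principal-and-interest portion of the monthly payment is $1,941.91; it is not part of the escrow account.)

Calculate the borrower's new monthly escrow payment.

$793.41

Homeowner's insurance = $2,967.24 annually
Windstorm insurance = $1,780.32 annually
School district tax = $4,142.52 annually
Annual escrow total = $2,967.24 + $1,780.32 + $4,142.52 = $8,890.08
Base monthly escrow = $8,890.08 ÷ 12 = $740.84
Shortage per month = $630.84 ÷ 12 = $52.57
Adjusted monthly = $740.84 + $52.57 = $793.41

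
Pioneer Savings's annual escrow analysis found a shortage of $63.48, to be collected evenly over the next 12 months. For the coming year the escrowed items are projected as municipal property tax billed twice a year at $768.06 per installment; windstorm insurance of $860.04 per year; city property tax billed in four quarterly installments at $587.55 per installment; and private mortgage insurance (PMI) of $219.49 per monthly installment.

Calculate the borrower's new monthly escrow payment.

Municipal property tax — $768.06 × 2 = $1,536.12 per year
Windstorm insurance — $860.04 per year
City property tax — $587.55 × 4 = $2,350.20 per year
Private mortgage insurance (PMI) — $219.49 × 12 = $2,633.88 per year
Total per year = $7,380.24
Monthly escrow = $7,380.24 ÷ 12 = $615.02
Shortage per month = $63.48 ÷ 12 = $5.29
New monthly escrow = $615.02 + $5.29 = $620.31

$620.31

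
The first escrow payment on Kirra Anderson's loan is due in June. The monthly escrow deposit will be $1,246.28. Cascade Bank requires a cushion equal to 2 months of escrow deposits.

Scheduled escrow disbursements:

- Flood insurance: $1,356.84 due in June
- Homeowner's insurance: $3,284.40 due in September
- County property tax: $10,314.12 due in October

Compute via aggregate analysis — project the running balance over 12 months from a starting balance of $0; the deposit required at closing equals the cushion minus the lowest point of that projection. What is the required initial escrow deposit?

$11,216.52

Cushion = 2 × $1,246.28 = $2,492.56
Trial balance (start $0, +$1,246.28 each month, − disbursements):
  Jun: +$1,246.28 − $1,356.84 → -$110.56
  Jul: +$1,246.28 → $1,135.72
  Aug: +$1,246.28 → $2,382.00
  Sep: +$1,246.28 − $3,284.40 → $343.88
  Oct: +$1,246.28 − $10,314.12 → -$8,723.96
  Nov: +$1,246.28 → -$7,477.68
  Dec: +$1,246.28 → -$6,231.40
  Jan: +$1,246.28 → -$4,985.12
  Feb: +$1,246.28 → -$3,738.84
  Mar: +$1,246.28 → -$2,492.56
  Apr: +$1,246.28 → -$1,246.28
  May: +$1,246.28 → $0.00
Lowest trial balance = -$8,723.96 (Oct)
Initial deposit = cushion − low point = $2,492.56 − (-$8,723.96) = $11,216.52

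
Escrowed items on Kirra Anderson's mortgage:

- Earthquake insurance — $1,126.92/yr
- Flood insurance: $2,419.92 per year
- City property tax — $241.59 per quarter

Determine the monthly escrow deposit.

Earthquake insurance = $1,126.92
Flood insurance = $2,419.92
City property tax = $241.59 × 4 = $966.36
Total annual escrow = $4,513.20
Base monthly escrow = $4,513.20 ÷ 12 = $376.10

$376.10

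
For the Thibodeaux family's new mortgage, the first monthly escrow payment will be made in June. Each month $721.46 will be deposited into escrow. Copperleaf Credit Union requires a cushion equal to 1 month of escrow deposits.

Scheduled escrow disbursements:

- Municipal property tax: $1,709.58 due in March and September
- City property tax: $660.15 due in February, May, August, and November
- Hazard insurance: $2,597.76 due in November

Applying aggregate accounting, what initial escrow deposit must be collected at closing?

Cushion = 1 × $721.46 = $721.46
Trial balance (start $0, +$721.46 each month, − disbursements):
  Jun: +$721.46 → $721.46
  Jul: +$721.46 → $1,442.92
  Aug: +$721.46 − $660.15 → $1,504.23
  Sep: +$721.46 − $1,709.58 → $516.11
  Oct: +$721.46 → $1,237.57
  Nov: +$721.46 − $3,257.91 → -$1,298.88
  Dec: +$721.46 → -$577.42
  Jan: +$721.46 → $144.04
  Feb: +$721.46 − $660.15 → $205.35
  Mar: +$721.46 − $1,709.58 → -$782.77
  Apr: +$721.46 → -$61.31
  May: +$721.46 − $660.15 → $0.00
Lowest trial balance = -$1,298.88 (Nov)
Initial deposit = cushion − low point = $721.46 − (-$1,298.88) = $2,020.34

$2,020.34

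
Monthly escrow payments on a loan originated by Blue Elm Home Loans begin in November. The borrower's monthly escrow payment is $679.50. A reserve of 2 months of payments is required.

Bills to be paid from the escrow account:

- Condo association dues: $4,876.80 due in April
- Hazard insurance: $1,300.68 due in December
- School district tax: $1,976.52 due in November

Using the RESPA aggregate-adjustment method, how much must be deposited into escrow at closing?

Cushion = 2 × $679.50 = $1,359.00
Trial balance (start $0, +$679.50 each month, − disbursements):
  Nov: +$679.50 − $1,976.52 → -$1,297.02
  Dec: +$679.50 − $1,300.68 → -$1,918.20
  Jan: +$679.50 → -$1,238.70
  Feb: +$679.50 → -$559.20
  Mar: +$679.50 → $120.30
  Apr: +$679.50 − $4,876.80 → -$4,077.00
  May: +$679.50 → -$3,397.50
  Jun: +$679.50 → -$2,718.00
  Jul: +$679.50 → -$2,038.50
  Aug: +$679.50 → -$1,359.00
  Sep: +$679.50 → -$679.50
  Oct: +$679.50 → $0.00
Lowest trial balance = -$4,077.00 (Apr)
Initial deposit = cushion − low point = $1,359.00 − (-$4,077.00) = $5,436.00

$5,436.00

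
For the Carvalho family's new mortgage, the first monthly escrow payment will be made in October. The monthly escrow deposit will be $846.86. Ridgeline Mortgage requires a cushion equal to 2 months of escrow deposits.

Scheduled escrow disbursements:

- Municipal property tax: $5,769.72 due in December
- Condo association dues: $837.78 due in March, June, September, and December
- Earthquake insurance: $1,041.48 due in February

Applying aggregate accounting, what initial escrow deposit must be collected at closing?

$5,760.64

Cushion = 2 × $846.86 = $1,693.72
Trial balance (start $0, +$846.86 each month, − disbursements):
  Oct: +$846.86 → $846.86
  Nov: +$846.86 → $1,693.72
  Dec: +$846.86 − $6,607.50 → -$4,066.92
  Jan: +$846.86 → -$3,220.06
  Feb: +$846.86 − $1,041.48 → -$3,414.68
  Mar: +$846.86 − $837.78 → -$3,405.60
  Apr: +$846.86 → -$2,558.74
  May: +$846.86 → -$1,711.88
  Jun: +$846.86 − $837.78 → -$1,702.80
  Jul: +$846.86 → -$855.94
  Aug: +$846.86 → -$9.08
  Sep: +$846.86 − $837.78 → $0.00
Lowest trial balance = -$4,066.92 (Dec)
Initial deposit = cushion − low point = $1,693.72 − (-$4,066.92) = $5,760.64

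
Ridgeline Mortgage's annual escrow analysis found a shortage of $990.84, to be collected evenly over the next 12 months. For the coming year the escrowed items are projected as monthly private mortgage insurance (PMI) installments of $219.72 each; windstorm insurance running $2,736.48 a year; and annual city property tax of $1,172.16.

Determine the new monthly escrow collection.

Private mortgage insurance (PMI) = $219.72 × 12 = $2,636.64 per year
Windstorm insurance = $2,736.48 per year
City property tax = $1,172.16 per year
Annual escrow total = $6,545.28
Base monthly escrow = $6,545.28 ÷ 12 = $545.44
Monthly shortage recovery: $990.84 ÷ 12 = $82.57
New monthly escrow = $545.44 + $82.57 = $628.01

$628.01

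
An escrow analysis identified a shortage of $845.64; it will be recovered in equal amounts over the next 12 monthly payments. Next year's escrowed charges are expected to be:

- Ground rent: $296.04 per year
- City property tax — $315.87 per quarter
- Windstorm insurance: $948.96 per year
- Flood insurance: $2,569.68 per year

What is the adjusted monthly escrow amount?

Ground rent — $296.04
City property tax — $315.87 × 4 = $1,263.48
Windstorm insurance — $948.96
Flood insurance — $2,569.68
Annual escrow total = $296.04 + $1,263.48 + $948.96 + $2,569.68 = $5,078.16
Per month = $5,078.16 / 12 = $423.18
Shortage spread = $845.64 ÷ 12 = $70.47/mo
Adjusted monthly = $423.18 + $70.47 = $493.65

$493.65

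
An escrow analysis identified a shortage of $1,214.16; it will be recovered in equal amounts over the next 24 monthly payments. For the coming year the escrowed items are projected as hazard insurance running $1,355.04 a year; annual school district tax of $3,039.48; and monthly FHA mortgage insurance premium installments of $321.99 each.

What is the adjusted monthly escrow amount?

$738.79

Hazard insurance = $1,355.04/yr
School district tax = $3,039.48/yr
FHA mortgage insurance premium = $321.99 × 12 = $3,863.88/yr
Annual escrow total = $8,258.40
Base monthly escrow = $8,258.40 ÷ 12 = $688.20
Monthly shortage recovery: $1,214.16 / 24 = $50.59
Adjusted monthly = $688.20 + $50.59 = $738.79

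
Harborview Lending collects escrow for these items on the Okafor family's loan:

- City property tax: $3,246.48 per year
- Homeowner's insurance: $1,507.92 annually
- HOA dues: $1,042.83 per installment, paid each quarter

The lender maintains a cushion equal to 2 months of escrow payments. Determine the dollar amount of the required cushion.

City property tax = $3,246.48 annually
Homeowner's insurance = $1,507.92 annually
HOA dues = $1,042.83 × 4 = $4,171.32 annually
Annual escrow total = $8,925.72
Monthly = $8,925.72 / 12 = $743.81
Reserve = 2 × $743.81 = $1,487.62

$1,487.62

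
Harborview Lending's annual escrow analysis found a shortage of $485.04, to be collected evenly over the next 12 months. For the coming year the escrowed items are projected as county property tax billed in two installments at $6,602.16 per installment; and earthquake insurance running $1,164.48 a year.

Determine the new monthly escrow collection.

County property tax — $6,602.16 × 2 = $13,204.32
Earthquake insurance — $1,164.48
Yearly total = $13,204.32 + $1,164.48 = $14,368.80
Monthly = $14,368.80 ÷ 12 = $1,197.40
Monthly shortage recovery: $485.04 / 12 = $40.42
New monthly escrow = $1,197.40 + $40.42 = $1,237.82

$1,237.82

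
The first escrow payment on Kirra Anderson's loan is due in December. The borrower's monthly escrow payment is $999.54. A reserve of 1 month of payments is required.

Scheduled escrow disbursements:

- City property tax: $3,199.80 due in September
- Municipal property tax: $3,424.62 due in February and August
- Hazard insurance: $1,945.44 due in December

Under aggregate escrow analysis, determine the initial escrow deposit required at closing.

Cushion = 1 × $999.54 = $999.54
Trial balance (start $0, +$999.54 each month, − disbursements):
  Dec: +$999.54 − $1,945.44 → -$945.90
  Jan: +$999.54 → $53.64
  Feb: +$999.54 − $3,424.62 → -$2,371.44
  Mar: +$999.54 → -$1,371.90
  Apr: +$999.54 → -$372.36
  May: +$999.54 → $627.18
  Jun: +$999.54 → $1,626.72
  Jul: +$999.54 → $2,626.26
  Aug: +$999.54 − $3,424.62 → $201.18
  Sep: +$999.54 − $3,199.80 → -$1,999.08
  Oct: +$999.54 → -$999.54
  Nov: +$999.54 → $0.00
Lowest trial balance = -$2,371.44 (Feb)
Initial deposit = cushion − low point = $999.54 − (-$2,371.44) = $3,370.98

$3,370.98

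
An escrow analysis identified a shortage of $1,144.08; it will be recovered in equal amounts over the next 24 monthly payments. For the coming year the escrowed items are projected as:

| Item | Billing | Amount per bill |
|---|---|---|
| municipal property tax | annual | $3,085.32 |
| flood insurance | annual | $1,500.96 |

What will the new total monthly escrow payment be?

$429.86

Municipal property tax: $3,085.32 annually
Flood insurance: $1,500.96 annually
Total annual escrow = $3,085.32 + $1,500.96 = $4,586.28
Base monthly escrow = $4,586.28 / 12 = $382.19
Shortage spread = $1,144.08 ÷ 24 = $47.67/mo
New monthly escrow = $382.19 + $47.67 = $429.86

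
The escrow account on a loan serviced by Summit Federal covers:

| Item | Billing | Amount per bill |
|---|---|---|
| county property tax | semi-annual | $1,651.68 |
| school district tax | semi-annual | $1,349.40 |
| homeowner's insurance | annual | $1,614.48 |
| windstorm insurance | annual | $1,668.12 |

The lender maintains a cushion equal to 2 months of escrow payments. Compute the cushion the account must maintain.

$1,547.46

County property tax = $1,651.68 × 2 = $3,303.36
School district tax = $1,349.40 × 2 = $2,698.80
Homeowner's insurance = $1,614.48
Windstorm insurance = $1,668.12
Total per year = $3,303.36 + $2,698.80 + $1,614.48 + $1,668.12 = $9,284.76
Base monthly escrow = $9,284.76 / 12 = $773.73
Required cushion = 2 × $773.73 = $1,547.46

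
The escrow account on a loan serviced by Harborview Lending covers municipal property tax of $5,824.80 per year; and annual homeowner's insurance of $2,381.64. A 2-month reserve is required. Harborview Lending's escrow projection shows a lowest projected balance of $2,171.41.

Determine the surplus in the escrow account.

$803.67

Municipal property tax — $5,824.80 annually
Homeowner's insurance — $2,381.64 annually
Yearly total = $8,206.44
Monthly escrow = $8,206.44 ÷ 12 = $683.87
Required cushion = 2 × $683.87 = $1,367.74
Surplus = $2,171.41 − $1,367.74 = $803.67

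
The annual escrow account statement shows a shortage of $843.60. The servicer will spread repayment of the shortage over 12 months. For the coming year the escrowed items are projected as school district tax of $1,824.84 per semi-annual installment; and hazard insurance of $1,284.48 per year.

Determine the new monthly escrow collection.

$481.48

School district tax: $1,824.84 × 2 = $3,649.68 annually
Hazard insurance: $1,284.48 annually
Yearly total = $3,649.68 + $1,284.48 = $4,934.16
Monthly escrow = $4,934.16 ÷ 12 = $411.18
Monthly shortage recovery: $843.60 / 12 = $70.30
Adjusted monthly = $411.18 + $70.30 = $481.48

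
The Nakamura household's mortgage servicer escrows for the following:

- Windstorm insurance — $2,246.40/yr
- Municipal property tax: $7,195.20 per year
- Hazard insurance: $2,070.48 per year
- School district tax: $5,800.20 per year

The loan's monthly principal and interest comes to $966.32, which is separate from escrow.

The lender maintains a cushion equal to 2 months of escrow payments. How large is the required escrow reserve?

$2,885.38

Windstorm insurance: $2,246.40/yr
Municipal property tax: $7,195.20/yr
Hazard insurance: $2,070.48/yr
School district tax: $5,800.20/yr
Total annual escrow = $17,312.28
Monthly = $17,312.28 ÷ 12 = $1,442.69
Cushion = 2 × $1,442.69 = $2,885.38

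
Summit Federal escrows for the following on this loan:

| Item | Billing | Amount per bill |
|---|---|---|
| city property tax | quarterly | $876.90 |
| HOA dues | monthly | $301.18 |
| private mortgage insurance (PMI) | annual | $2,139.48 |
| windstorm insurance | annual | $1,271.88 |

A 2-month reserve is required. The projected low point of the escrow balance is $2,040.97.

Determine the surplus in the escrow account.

$285.45

City property tax — $876.90 × 4 = $3,507.60 per year
HOA dues — $301.18 × 12 = $3,614.16 per year
Private mortgage insurance (PMI) — $2,139.48 per year
Windstorm insurance — $1,271.88 per year
Annual escrow total = $3,507.60 + $3,614.16 + $2,139.48 + $1,271.88 = $10,533.12
Base monthly escrow = $10,533.12 ÷ 12 = $877.76
Cushion = 2 × $877.76 = $1,755.52
Surplus = $2,040.97 − $1,755.52 = $285.45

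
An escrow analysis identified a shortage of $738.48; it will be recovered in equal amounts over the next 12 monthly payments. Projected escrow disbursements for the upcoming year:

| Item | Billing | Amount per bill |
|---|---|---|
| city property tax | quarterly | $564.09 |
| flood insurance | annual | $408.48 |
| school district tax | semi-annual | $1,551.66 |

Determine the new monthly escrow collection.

City property tax = $564.09 × 4 = $2,256.36 annually
Flood insurance = $408.48 annually
School district tax = $1,551.66 × 2 = $3,103.32 annually
Annual escrow total = $2,256.36 + $408.48 + $3,103.32 = $5,768.16
Per month = $5,768.16 / 12 = $480.68
Shortage spread = $738.48 ÷ 12 = $61.54/mo
Adjusted monthly = $480.68 + $61.54 = $542.22

$542.22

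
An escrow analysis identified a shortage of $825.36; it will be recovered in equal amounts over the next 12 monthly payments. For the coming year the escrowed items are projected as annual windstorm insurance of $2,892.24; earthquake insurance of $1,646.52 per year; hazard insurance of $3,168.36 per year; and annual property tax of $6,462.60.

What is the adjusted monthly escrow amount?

$1,249.59

Windstorm insurance = $2,892.24/yr
Earthquake insurance = $1,646.52/yr
Hazard insurance = $3,168.36/yr
Property tax = $6,462.60/yr
Annual escrow total = $14,169.72
Base monthly escrow = $14,169.72 / 12 = $1,180.81
Monthly shortage recovery: $825.36 ÷ 12 = $68.78
Adjusted monthly = $1,180.81 + $68.78 = $1,249.59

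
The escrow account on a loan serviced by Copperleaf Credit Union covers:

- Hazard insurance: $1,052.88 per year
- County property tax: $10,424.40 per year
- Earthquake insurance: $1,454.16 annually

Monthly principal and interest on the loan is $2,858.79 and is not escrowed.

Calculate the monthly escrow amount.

Hazard insurance: $1,052.88 per year
County property tax: $10,424.40 per year
Earthquake insurance: $1,454.16 per year
Yearly total = $1,052.88 + $10,424.40 + $1,454.16 = $12,931.44
Monthly escrow = $12,931.44 / 12 = $1,077.62

$1,077.62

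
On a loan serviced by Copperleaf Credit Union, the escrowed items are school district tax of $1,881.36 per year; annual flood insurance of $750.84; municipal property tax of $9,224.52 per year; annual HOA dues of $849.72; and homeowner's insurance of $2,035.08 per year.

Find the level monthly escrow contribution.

$1,228.46

School district tax: $1,881.36/yr
Flood insurance: $750.84/yr
Municipal property tax: $9,224.52/yr
HOA dues: $849.72/yr
Homeowner's insurance: $2,035.08/yr
Yearly total = $1,881.36 + $750.84 + $9,224.52 + $849.72 + $2,035.08 = $14,741.52
Base monthly escrow = $14,741.52 ÷ 12 = $1,228.46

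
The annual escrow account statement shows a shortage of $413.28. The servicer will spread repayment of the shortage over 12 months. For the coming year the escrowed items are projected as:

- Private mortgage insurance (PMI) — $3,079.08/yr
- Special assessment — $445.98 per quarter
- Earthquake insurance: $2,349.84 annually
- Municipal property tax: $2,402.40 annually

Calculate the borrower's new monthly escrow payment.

$835.71

Private mortgage insurance (PMI): $3,079.08 annually
Special assessment: $445.98 × 4 = $1,783.92 annually
Earthquake insurance: $2,349.84 annually
Municipal property tax: $2,402.40 annually
Annual escrow total = $9,615.24
Per month = $9,615.24 ÷ 12 = $801.27
Monthly shortage recovery: $413.28 / 12 = $34.44
New monthly escrow = $801.27 + $34.44 = $835.71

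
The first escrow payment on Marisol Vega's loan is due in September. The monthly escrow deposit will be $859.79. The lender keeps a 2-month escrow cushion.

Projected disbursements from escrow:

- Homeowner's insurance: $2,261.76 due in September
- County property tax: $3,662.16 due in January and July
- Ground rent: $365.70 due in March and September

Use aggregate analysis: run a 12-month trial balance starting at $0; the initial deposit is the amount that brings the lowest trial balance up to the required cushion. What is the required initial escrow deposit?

$3,710.25

Cushion = 2 × $859.79 = $1,719.58
Trial balance (start $0, +$859.79 each month, − disbursements):
  Sep: +$859.79 − $2,627.46 → -$1,767.67
  Oct: +$859.79 → -$907.88
  Nov: +$859.79 → -$48.09
  Dec: +$859.79 → $811.70
  Jan: +$859.79 − $3,662.16 → -$1,990.67
  Feb: +$859.79 → -$1,130.88
  Mar: +$859.79 − $365.70 → -$636.79
  Apr: +$859.79 → $223.00
  May: +$859.79 → $1,082.79
  Jun: +$859.79 → $1,942.58
  Jul: +$859.79 − $3,662.16 → -$859.79
  Aug: +$859.79 → $0.00
Lowest trial balance = -$1,990.67 (Jan)
Initial deposit = cushion − low point = $1,719.58 − (-$1,990.67) = $3,710.25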